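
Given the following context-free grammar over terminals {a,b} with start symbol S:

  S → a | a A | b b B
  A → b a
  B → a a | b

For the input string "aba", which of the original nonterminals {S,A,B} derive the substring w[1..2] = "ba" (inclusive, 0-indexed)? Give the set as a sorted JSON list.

CNF form of G:
  S -> T0 X2 | T1 A | a
  A -> T0 T1
  B -> T1 T1 | b
  T0 -> b
  T1 -> a
  X2 -> T0 B

Fill CYK table bottom-up, restricted to cells inside w[1..2]:
  cell(1,1) b: {B,T0}  orig:{B}
  cell(2,2) a: {S,T1}  orig:{S}
  cell(1,2) ba: {A}

Original NTs in T[1,2] deriving "ba": ["A"]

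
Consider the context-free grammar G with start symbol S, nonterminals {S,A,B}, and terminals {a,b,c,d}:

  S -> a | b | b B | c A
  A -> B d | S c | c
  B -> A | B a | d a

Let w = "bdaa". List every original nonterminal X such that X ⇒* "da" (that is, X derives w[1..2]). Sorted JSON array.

CNF form of G:
  S -> T1 A | T3 B | a | b
  A -> B T0 | S T1 | c
  B -> B T0 | B T2 | S T1 | T0 T2 | c
  T0 -> d
  T1 -> c
  T2 -> a
  T3 -> b

Fill CYK table bottom-up — only the sub-triangle for w[1..2]:
  cell(1,1) d: {T0}  orig:{}
  cell(2,2) a: {S,T2}  orig:{S}
  cell(1,2) da: {B}

Original NTs in T[1,2] deriving "da": ["B"]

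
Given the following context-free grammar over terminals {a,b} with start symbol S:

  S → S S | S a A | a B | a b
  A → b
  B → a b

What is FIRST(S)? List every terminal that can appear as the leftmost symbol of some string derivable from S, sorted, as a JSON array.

FIRST iteration:
[1]
  A via A→b: +{b}
  B via B→a b: +{a}
  S via S→a B: +{a}
  FIRST[S]={a}  FIRST[A]={b}  FIRST[B]={a}
[2] (no change)
  FIRST[S]={a}  FIRST[A]={b}  FIRST[B]={a}

FIRST(S) = ["a"]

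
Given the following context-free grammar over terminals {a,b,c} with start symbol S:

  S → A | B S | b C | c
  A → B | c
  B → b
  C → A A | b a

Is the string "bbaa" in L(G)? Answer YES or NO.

CNF form of G:
  S -> B S | T0 C | b | c
  A -> b | c
  B -> b
  C -> A A | T0 T1
  T0 -> b
  T1 -> a

CYK fill:
  cell(0,0) b: {A,B,S,T0}  orig:{A,B,S}
  cell(1,1) b: {A,B,S,T0}  orig:{A,B,S}
  cell(2,2) a: {T1}  orig:{}
  cell(3,3) a: {T1}  orig:{}
  cell(0,1) bb: {C,S}
  cell(1,2) ba: {C}
  cell(2,3) aa: ∅
  cell(0,2) bba: {S}
  cell(1,3) baa: ∅
  cell(0,3) bbaa: ∅

S ∉ T[0,3] ⇒ NO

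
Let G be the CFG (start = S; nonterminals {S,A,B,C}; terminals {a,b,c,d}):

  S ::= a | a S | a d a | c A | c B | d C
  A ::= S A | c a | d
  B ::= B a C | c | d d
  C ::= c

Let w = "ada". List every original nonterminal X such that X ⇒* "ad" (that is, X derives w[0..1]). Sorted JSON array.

CNF form of G:
  S -> T0 A | T0 B | T1 S | T1 X4 | T2 C | a
  A -> S A | T0 T1 | d
  B -> B X3 | T2 T2 | c
  C -> c
  T0 -> c
  T1 -> a
  T2 -> d
  X3 -> T1 C
  X4 -> T2 T1

CYK fill — only the sub-triangle for w[0..1]:
  cell(0,0) a: {S,T1}  orig:{S}
  cell(1,1) d: {A,T2}  orig:{A}
  cell(0,1) ad: {A}

Original NTs in T[0,1] deriving "ad": ["A"]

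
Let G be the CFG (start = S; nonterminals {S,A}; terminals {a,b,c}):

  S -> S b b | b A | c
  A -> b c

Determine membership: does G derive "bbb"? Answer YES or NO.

Convert to CNF:
  S -> S X2 | T0 A | c
  A -> T0 T1
  T0 -> b
  T1 -> c
  X2 -> T0 T0

Fill CYK table bottom-up:
  T[0,0] 'b' = {T0}  orig:{}
  T[1,1] 'b' = {T0}  orig:{}
  T[2,2] 'b' = {T0}  orig:{}
  T[0,1] 'bb' = {X2}  orig:{}
  T[1,2] 'bb' = {X2}  orig:{}
  T[0,2] 'bbb' = ∅

S ∉ T[0,2] ⇒ NO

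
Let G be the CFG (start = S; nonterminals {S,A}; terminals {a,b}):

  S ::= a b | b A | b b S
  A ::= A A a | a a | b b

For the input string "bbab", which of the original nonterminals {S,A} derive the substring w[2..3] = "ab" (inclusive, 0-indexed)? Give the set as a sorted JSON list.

Convert to CNF:
  S -> T0 T1 | T1 A | T1 X3
  A -> A X2 | T0 T0 | T1 T1
  T0 -> a
  T1 -> b
  X2 -> A T0
  X3 -> T1 S

Fill CYK table bottom-up (cells [i..j] with 2 ≤ i ≤ j ≤ 3 only):
  T[2,2] 'a' = {T0}  orig:{}
  T[3,3] 'b' = {T1}  orig:{}
  T[2,3] 'ab' = {S}

Original NTs in T[2,3] deriving "ab": ["S"]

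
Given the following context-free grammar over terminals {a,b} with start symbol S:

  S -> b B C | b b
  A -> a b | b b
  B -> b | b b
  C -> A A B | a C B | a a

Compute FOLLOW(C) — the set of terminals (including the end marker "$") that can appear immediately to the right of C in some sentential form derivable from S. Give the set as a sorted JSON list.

FIRST sets, iterate to fixpoint:
round 1:
  A via A→a b: +{a}
  A via A→b b: +{b}
  B via B→b: +{b}
  C via C→A A B: +{a,b}
  S via S→b B C: +{b}
  FIRST[S]={b}  FIRST[A]={a,b}  FIRST[B]={b}  FIRST[C]={a,b}
round 2: — fixpoint
  FIRST[S]={b}  FIRST[A]={a,b}  FIRST[B]={b}  FIRST[C]={a,b}

Compute FOLLOW by fixpoint:
FOLLOW(S) := {$}
iter 1:
  C→A A B: FOLLOW(A) ⊇ FIRST(A) = {a,b}; new: +{a,b}
  C→a C B: FOLLOW(C) ⊇ FIRST(B) = {b}; new: +{b}
  C→a C B: FOLLOW(B) ⊇ FOLLOW(C) ⊇ {b}; new: +{b}
  S→b B C: FOLLOW(B) ⊇ FIRST(C) = {a,b}; new: +{a}
  S→b B C: FOLLOW(C) ⊇ FOLLOW(S) ⊇ {$}; new: +{$}
  FOLLOW[S]={$}  FOLLOW[A]={a,b}  FOLLOW[B]={a,b}  FOLLOW[C]={$,b}
iter 2:
  C→A A B: FOLLOW(B) ⊇ FOLLOW(C) ⊇ {$,b}; new: +{$}
  FOLLOW[S]={$}  FOLLOW[A]={a,b}  FOLLOW[B]={$,a,b}  FOLLOW[C]={$,b}
iter 3: (no change)
  FOLLOW[S]={$}  FOLLOW[A]={a,b}  FOLLOW[B]={$,a,b}  FOLLOW[C]={$,b}

FOLLOW(C) = ["$", "b"]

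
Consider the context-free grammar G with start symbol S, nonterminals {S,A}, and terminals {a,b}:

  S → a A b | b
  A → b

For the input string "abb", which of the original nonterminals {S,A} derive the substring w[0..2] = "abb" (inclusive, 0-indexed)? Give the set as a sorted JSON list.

Convert to CNF:
  S -> T0 X2 | b
  A -> b
  T0 -> a
  T1 -> b
  X2 -> A T1

CYK table (by increasing span), restricted to cells inside w[0..2]:
  [0..0]={T0}  "a"  orig:{}
  [1..1]={A,S,T1}  "b"  orig:{A,S}
  [2..2]={A,S,T1}  "b"  orig:{A,S}
  [0..1]=∅  "ab"
  [1..2]={X2}  "bb"  orig:{}
  [0..2]={S}  "abb"

Original NTs in T[0,2] deriving "abb": ["S"]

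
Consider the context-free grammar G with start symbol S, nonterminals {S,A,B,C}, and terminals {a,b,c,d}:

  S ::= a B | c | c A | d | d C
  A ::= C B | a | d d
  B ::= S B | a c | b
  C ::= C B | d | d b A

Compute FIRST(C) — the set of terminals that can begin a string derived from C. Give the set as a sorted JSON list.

FIRST iteration:
iter 1:
  A via A→a: +{a}
  A via A→d d: +{d}
  B via B→a c: +{a}
  B via B→b: +{b}
  C via C→d: +{d}
  S via S→a B: +{a}
  S via S→c: +{c}
  S via S→d: +{d}
  FIRST(S)={a,c,d}  FIRST(A)={a,d}  FIRST(B)={a,b}  FIRST(C)={d}
iter 2:
  B via B→S B: +{c,d}
  FIRST(S)={a,c,d}  FIRST(A)={a,d}  FIRST(B)={a,b,c,d}  FIRST(C)={d}
iter 3: (stable)
  FIRST(S)={a,c,d}  FIRST(A)={a,d}  FIRST(B)={a,b,c,d}  FIRST(C)={d}

FIRST(C) = ["d"]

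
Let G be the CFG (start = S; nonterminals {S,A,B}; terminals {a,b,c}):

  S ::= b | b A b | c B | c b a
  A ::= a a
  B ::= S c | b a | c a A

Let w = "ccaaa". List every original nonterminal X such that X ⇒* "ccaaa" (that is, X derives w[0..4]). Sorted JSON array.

Convert to CNF:
  S -> T1 B | T1 X5 | T2 X4 | b
  A -> T0 T0
  B -> S T1 | T1 X3 | T2 T0
  T0 -> a
  T1 -> c
  T2 -> b
  X3 -> T0 A
  X4 -> A T2
  X5 -> T2 T0

CYK table (by increasing span) — only the sub-triangle for w[0..4]:
  [0..0]={T1}  "c"  orig:{}
  [1..1]={T1}  "c"  orig:{}
  [2..2]={T0}  "a"  orig:{}
  [3..3]={T0}  "a"  orig:{}
  [4..4]={T0}  "a"  orig:{}
  [0..1]=∅  "cc"
  [1..2]=∅  "ca"
  [2..3]={A}  "aa"
  [3..4]={A}  "aa"
  [0..2]=∅  "cca"
  [1..3]=∅  "caa"
  [2..4]={X3}  "aaa"  orig:{}
  [0..3]=∅  "ccaa"
  [1..4]={B}  "caaa"
  [0..4]={S}  "ccaaa"

Original NTs in T[0,4] deriving "ccaaa": ["S"]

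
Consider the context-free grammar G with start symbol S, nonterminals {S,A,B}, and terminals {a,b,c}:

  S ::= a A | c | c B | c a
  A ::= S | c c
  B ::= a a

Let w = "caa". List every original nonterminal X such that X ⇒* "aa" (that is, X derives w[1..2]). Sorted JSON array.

CNF form of G:
  S -> T0 A | T1 B | T1 T0 | c
  A -> T0 A | T1 B | T1 T0 | T1 T1 | c
  B -> T0 T0
  T0 -> a
  T1 -> c

CYK fill (cells [i..j] with 1 ≤ i ≤ j ≤ 2 only):
  T[1,1] 'a' = {T0}  orig:{}
  T[2,2] 'a' = {T0}  orig:{}
  T[1,2] 'aa' = {B}

Original NTs in T[1,2] deriving "aa": ["B"]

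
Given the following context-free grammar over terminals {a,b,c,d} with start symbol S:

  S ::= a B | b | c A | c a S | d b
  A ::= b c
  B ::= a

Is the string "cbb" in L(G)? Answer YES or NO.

CNF form of G:
  S -> T1 A | T1 X4 | T2 B | T3 T0 | b
  A -> T0 T1
  B -> a
  T0 -> b
  T1 -> c
  T2 -> a
  T3 -> d
  X4 -> T2 S

CYK table (by increasing span):
  T[0,0] 'c' = {T1}  orig:{}
  T[1,1] 'b' = {S,T0}  orig:{S}
  T[2,2] 'b' = {S,T0}  orig:{S}
  T[0,1] 'cb' = ∅
  T[1,2] 'bb' = ∅
  T[0,2] 'cbb' = ∅

S ∉ T[0,2] ⇒ NO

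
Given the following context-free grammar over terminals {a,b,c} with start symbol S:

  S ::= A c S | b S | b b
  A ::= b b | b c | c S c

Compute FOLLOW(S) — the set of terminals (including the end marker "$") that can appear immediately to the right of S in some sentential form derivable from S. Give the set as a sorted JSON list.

FIRST iteration:
iter 1:
  A via A→b b: +{b}
  A via A→c S c: +{c}
  S via S→A c S: +{b,c}
  FIRST(S)={b,c}  FIRST(A)={b,c}
iter 2: (no change)
  FIRST(S)={b,c}  FIRST(A)={b,c}

FOLLOW iteration:
seed FOLLOW(S) with $
round 1:
  A→c S c: FOLLOW(S) ⊇ FIRST(c) = {c}; new: +{c}
  S→A c S: FOLLOW(A) ⊇ FIRST(c) = {c}; new: +{c}
  FOLLOW(S)={$,c}  FOLLOW(A)={c}
round 2: done
  FOLLOW(S)={$,c}  FOLLOW(A)={c}

FOLLOW(S) = ["$", "c"]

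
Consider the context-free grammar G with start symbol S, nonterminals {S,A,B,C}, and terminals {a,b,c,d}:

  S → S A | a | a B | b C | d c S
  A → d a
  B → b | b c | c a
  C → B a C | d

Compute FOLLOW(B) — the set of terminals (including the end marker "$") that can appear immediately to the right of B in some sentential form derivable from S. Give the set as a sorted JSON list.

Compute FIRST by fixpoint:
round 1:
  A via A→d a: +{d}
  B via B→b: +{b}
  B via B→c a: +{c}
  C via C→B a C: +{b,c}
  C via C→d: +{d}
  S via S→a: +{a}
  S via S→b C: +{b}
  S via S→d c S: +{d}
  FIRST(S)={a,b,d}  FIRST(A)={d}  FIRST(B)={b,c}  FIRST(C)={b,c,d}
round 2: (no change)
  FIRST(S)={a,b,d}  FIRST(A)={d}  FIRST(B)={b,c}  FIRST(C)={b,c,d}

Compute FOLLOW by fixpoint:
initialize: $ ∈ FOLLOW(S)
round 1:
  C→B a C: FOLLOW(B) ⊇ FIRST(a) = {a}; new: +{a}
  S→S A: FOLLOW(S) ⊇ FIRST(A) = {d}; new: +{d}
  S→S A: FOLLOW(A) ⊇ FOLLOW(S) ⊇ {$,d}; new: +{$,d}
  S→a B: FOLLOW(B) ⊇ FOLLOW(S) ⊇ {$,d}; new: +{$,d}
  S→b C: FOLLOW(C) ⊇ FOLLOW(S) ⊇ {$,d}; new: +{$,d}
  FOLLOW[S]={$,d}  FOLLOW[A]={$,d}  FOLLOW[B]={$,a,d}  FOLLOW[C]={$,d}
round 2: done
  FOLLOW[S]={$,d}  FOLLOW[A]={$,d}  FOLLOW[B]={$,a,d}  FOLLOW[C]={$,d}

FOLLOW(B) = ["$", "a", "d"]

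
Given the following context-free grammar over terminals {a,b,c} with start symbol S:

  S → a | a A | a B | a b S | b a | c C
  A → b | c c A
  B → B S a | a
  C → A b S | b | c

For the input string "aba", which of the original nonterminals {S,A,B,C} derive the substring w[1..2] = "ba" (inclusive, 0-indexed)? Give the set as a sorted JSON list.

CNF form of G:
  S -> T0 C | T1 A | T1 B | T1 X6 | T2 T1 | a
  A -> T0 X3 | b
  B -> B X4 | a
  C -> A X5 | b | c
  T0 -> c
  T1 -> a
  T2 -> b
  X3 -> T0 A
  X4 -> S T1
  X5 -> T2 S
  X6 -> T2 S

CYK fill, restricted to cells inside w[1..2]:
  T[1,1] 'b' = {A,C,T2}  orig:{A,C}
  T[2,2] 'a' = {B,S,T1}  orig:{B,S}
  T[1,2] 'ba' = {S,X5,X6}  orig:{S}

Original NTs in T[1,2] deriving "ba": ["S"]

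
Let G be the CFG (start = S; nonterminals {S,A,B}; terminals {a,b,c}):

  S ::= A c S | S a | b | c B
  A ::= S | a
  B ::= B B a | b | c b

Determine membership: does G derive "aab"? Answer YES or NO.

CNF form of G:
  S -> A X5 | S T1 | T0 B | b
  A -> A X3 | S T1 | T0 B | a | b
  B -> B X4 | T0 T2 | b
  T0 -> c
  T1 -> a
  T2 -> b
  X3 -> T0 S
  X4 -> B T1
  X5 -> T0 S

CYK table (by increasing span):
  [0..0]={A,T1}  "a"  orig:{A}
  [1..1]={A,T1}  "a"  orig:{A}
  [2..2]={A,B,S,T2}  "b"  orig:{A,B,S}
  [0..1]=∅  "aa"
  [1..2]=∅  "ab"
  [0..2]=∅  "aab"

S ∉ T[0,2] ⇒ NO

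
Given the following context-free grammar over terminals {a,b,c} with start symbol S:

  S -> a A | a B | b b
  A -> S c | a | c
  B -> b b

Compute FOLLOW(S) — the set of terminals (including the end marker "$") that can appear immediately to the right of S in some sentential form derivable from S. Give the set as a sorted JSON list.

FIRST iteration:
pass 1:
  A via A→a: +{a}
  A via A→c: +{c}
  B via B→b b: +{b}
  S via S→a A: +{a}
  S via S→b b: +{b}
  S: {a,b}  A: {a,c}  B: {b}
pass 2:
  A via A→S c: +{b}
  S: {a,b}  A: {a,b,c}  B: {b}
pass 3: (no change)
  S: {a,b}  A: {a,b,c}  B: {b}

FOLLOW iteration:
seed FOLLOW(S) with $
iter 1:
  A→S c: FOLLOW(S) ⊇ FIRST(c) = {c}; new: +{c}
  S→a A: FOLLOW(A) ⊇ FOLLOW(S) ⊇ {$,c}; new: +{$,c}
  S→a B: FOLLOW(B) ⊇ FOLLOW(S) ⊇ {$,c}; new: +{$,c}
  S: {$,c}  A: {$,c}  B: {$,c}
iter 2: done
  S: {$,c}  A: {$,c}  B: {$,c}

FOLLOW(S) = ["$", "c"]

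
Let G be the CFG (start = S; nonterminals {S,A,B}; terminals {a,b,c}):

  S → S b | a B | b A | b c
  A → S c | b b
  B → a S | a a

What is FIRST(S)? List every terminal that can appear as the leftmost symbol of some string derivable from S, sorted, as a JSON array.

FIRST sets, iterate to fixpoint:
iter 1:
  A via A→b b: +{b}
  B via B→a S: +{a}
  S via S→a B: +{a}
  S via S→b A: +{b}
  S: {a,b}  A: {b}  B: {a}
iter 2:
  A via A→S c: +{a}
  S: {a,b}  A: {a,b}  B: {a}
iter 3: — fixpoint
  S: {a,b}  A: {a,b}  B: {a}

FIRST(S) = ["a", "b"]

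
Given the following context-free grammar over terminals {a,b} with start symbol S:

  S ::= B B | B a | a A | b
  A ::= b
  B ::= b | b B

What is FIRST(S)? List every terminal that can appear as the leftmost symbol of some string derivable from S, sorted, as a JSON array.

FIRST sets, iterate to fixpoint:
iter 1:
  A via A→b: +{b}
  B via B→b: +{b}
  S via S→B B: +{b}
  S via S→a A: +{a}
  S: {a,b}  A: {b}  B: {b}
iter 2: — fixpoint
  S: {a,b}  A: {b}  B: {b}

FIRST(S) = ["a", "b"]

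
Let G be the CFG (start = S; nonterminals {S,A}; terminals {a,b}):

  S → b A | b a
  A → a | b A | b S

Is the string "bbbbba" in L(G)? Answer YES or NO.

Convert to CNF:
  S -> T0 A | T0 T1
  A -> T0 A | T0 S | a
  T0 -> b
  T1 -> a

CYK table (by increasing span):
  cell(0,0) b: {T0}  orig:{}
  cell(1,1) b: {T0}  orig:{}
  cell(2,2) b: {T0}  orig:{}
  cell(3,3) b: {T0}  orig:{}
  cell(4,4) b: {T0}  orig:{}
  cell(5,5) a: {A,T1}  orig:{A}
  cell(0,1) bb: ∅
  cell(1,2) bb: ∅
  cell(2,3) bb: ∅
  cell(3,4) bb: ∅
  cell(4,5) ba: {A,S}
  cell(0,2) bbb: ∅
  cell(1,3) bbb: ∅
  cell(2,4) bbb: ∅
  cell(3,5) bba: {A,S}
  cell(0,3) bbbb: ∅
  cell(1,4) bbbb: ∅
  cell(2,5) bbba: {A,S}
  cell(0,4) bbbbb: ∅
  cell(1,5) bbbba: {A,S}
  cell(0,5) bbbbba: {A,S}

S ∈ T[0,5] ⇒ YES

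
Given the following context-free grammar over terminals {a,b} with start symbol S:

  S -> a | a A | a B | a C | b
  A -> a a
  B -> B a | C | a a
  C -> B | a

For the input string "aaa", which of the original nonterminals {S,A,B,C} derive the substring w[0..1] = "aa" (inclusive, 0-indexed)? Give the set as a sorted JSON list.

Convert to CNF:
  S -> T0 A | T0 B | T0 C | a | b
  A -> T0 T0
  B -> B T0 | T0 T0 | a
  C -> B T0 | T0 T0 | a
  T0 -> a

CYK fill, restricted to cells inside w[0..1]:
  T[0,0] 'a' = {B,C,S,T0}  orig:{B,C,S}
  T[1,1] 'a' = {B,C,S,T0}  orig:{B,C,S}
  T[0,1] 'aa' = {A,B,C,S}

Original NTs in T[0,1] deriving "aa": ["A", "B", "C", "S"]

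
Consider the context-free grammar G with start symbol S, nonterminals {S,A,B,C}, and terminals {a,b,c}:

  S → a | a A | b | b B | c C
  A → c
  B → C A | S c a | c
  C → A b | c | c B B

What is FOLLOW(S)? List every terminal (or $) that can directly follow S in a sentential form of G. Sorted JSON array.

FIRST iteration:
pass 1:
  A via A→c: +{c}
  B via B→c: +{c}
  C via C→A b: +{c}
  S via S→a: +{a}
  S via S→b: +{b}
  S via S→c C: +{c}
  FIRST(S)={a,b,c}  FIRST(A)={c}  FIRST(B)={c}  FIRST(C)={c}
pass 2:
  B via B→S c a: +{a,b}
  FIRST(S)={a,b,c}  FIRST(A)={c}  FIRST(B)={a,b,c}  FIRST(C)={c}
pass 3: — fixpoint
  FIRST(S)={a,b,c}  FIRST(A)={c}  FIRST(B)={a,b,c}  FIRST(C)={c}

FOLLOW sets:
FOLLOW(S) := {$}
round 1:
  B→C A: FOLLOW(C) ⊇ FIRST(A) = {c}; new: +{c}
  B→S c a: FOLLOW(S) ⊇ FIRST(c) = {c}; new: +{c}
  C→A b: FOLLOW(A) ⊇ FIRST(b) = {b}; new: +{b}
  C→c B B: FOLLOW(B) ⊇ FIRST(B) = {a,b,c}; new: +{a,b,c}
  S→a A: FOLLOW(A) ⊇ FOLLOW(S) ⊇ {$,c}; new: +{$,c}
  S→b B: FOLLOW(B) ⊇ FOLLOW(S) ⊇ {$,c}; new: +{$}
  S→c C: FOLLOW(C) ⊇ FOLLOW(S) ⊇ {$,c}; new: +{$}
  FOLLOW(S)={$,c}  FOLLOW(A)={$,b,c}  FOLLOW(B)={$,a,b,c}  FOLLOW(C)={$,c}
round 2:
  B→C A: FOLLOW(A) ⊇ FOLLOW(B) ⊇ {$,a,b,c}; new: +{a}
  FOLLOW(S)={$,c}  FOLLOW(A)={$,a,b,c}  FOLLOW(B)={$,a,b,c}  FOLLOW(C)={$,c}
round 3: — fixpoint
  FOLLOW(S)={$,c}  FOLLOW(A)={$,a,b,c}  FOLLOW(B)={$,a,b,c}  FOLLOW(C)={$,c}

FOLLOW(S) = ["$", "c"]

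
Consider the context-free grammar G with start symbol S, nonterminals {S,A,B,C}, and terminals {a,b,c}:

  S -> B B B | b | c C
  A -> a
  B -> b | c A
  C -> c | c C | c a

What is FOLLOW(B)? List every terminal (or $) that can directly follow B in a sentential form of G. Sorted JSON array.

FIRST iteration:
iter 1:
  A via A→a: +{a}
  B via B→b: +{b}
  B via B→c A: +{c}
  C via C→c: +{c}
  S via S→B B B: +{b,c}
  FIRST(S)={b,c}  FIRST(A)={a}  FIRST(B)={b,c}  FIRST(C)={c}
iter 2: (stable)
  FIRST(S)={b,c}  FIRST(A)={a}  FIRST(B)={b,c}  FIRST(C)={c}

FOLLOW iteration:
seed FOLLOW(S) with $
pass 1:
  S→B B B: FOLLOW(B) ⊇ FIRST(B) = {b,c}; new: +{b,c}
  S→B B B: FOLLOW(B) ⊇ FOLLOW(S) ⊇ {$}; new: +{$}
  S→c C: FOLLOW(C) ⊇ FOLLOW(S) ⊇ {$}; new: +{$}
  FOLLOW(S)={$}  FOLLOW(A)={}  FOLLOW(B)={$,b,c}  FOLLOW(C)={$}
pass 2:
  B→c A: FOLLOW(A) ⊇ FOLLOW(B) ⊇ {$,b,c}; new: +{$,b,c}
  FOLLOW(S)={$}  FOLLOW(A)={$,b,c}  FOLLOW(B)={$,b,c}  FOLLOW(C)={$}
pass 3: (stable)
  FOLLOW(S)={$}  FOLLOW(A)={$,b,c}  FOLLOW(B)={$,b,c}  FOLLOW(C)={$}

FOLLOW(B) = ["$", "b", "c"]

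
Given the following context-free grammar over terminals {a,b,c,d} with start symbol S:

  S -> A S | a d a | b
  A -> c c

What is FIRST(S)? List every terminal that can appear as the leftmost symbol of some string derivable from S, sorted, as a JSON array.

Compute FIRST by fixpoint:
iter 1:
  A via A→c c: +{c}
  S via S→A S: +{c}
  S via S→a d a: +{a}
  S via S→b: +{b}
  S: {a,b,c}  A: {c}
iter 2: (no change)
  S: {a,b,c}  A: {c}

FIRST(S) = ["a", "b", "c"]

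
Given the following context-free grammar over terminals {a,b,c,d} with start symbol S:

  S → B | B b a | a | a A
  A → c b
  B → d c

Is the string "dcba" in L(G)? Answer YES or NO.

Convert to CNF:
  S -> B X4 | T2 T0 | T3 A | a
  A -> T0 T1
  B -> T2 T0
  T0 -> c
  T1 -> b
  T2 -> d
  T3 -> a
  X4 -> T1 T3

CYK fill:
  cell(0,0) d: {T2}  orig:{}
  cell(1,1) c: {T0}  orig:{}
  cell(2,2) b: {T1}  orig:{}
  cell(3,3) a: {S,T3}  orig:{S}
  cell(0,1) dc: {B,S}
  cell(1,2) cb: {A}
  cell(2,3) ba: {X4}  orig:{}
  cell(0,2) dcb: ∅
  cell(1,3) cba: ∅
  cell(0,3) dcba: {S}

S ∈ T[0,3] ⇒ YES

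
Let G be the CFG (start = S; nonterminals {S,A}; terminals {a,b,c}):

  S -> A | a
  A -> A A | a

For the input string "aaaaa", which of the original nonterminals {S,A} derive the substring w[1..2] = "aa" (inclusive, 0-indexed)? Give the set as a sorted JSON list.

CNF form of G:
  S -> A A | a
  A -> A A | a

Fill CYK table bottom-up, restricted to cells inside w[1..2]:
  T[1,1] 'a' = {A,S}
  T[2,2] 'a' = {A,S}
  T[1,2] 'aa' = {A,S}

Original NTs in T[1,2] deriving "aa": ["A", "S"]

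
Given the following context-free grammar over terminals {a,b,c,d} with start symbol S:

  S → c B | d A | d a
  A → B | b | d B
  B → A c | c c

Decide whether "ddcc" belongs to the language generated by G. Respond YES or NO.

CNF form of G:
  S -> T0 B | T1 A | T1 T2
  A -> A T0 | T0 T0 | T1 B | b
  B -> A T0 | T0 T0
  T0 -> c
  T1 -> d
  T2 -> a

CYK table (by increasing span):
  [0..0]={T1}  "d"  orig:{}
  [1..1]={T1}  "d"  orig:{}
  [2..2]={T0}  "c"  orig:{}
  [3..3]={T0}  "c"  orig:{}
  [0..1]=∅  "dd"
  [1..2]=∅  "dc"
  [2..3]={A,B}  "cc"
  [0..2]=∅  "ddc"
  [1..3]={A,S}  "dcc"
  [0..3]={S}  "ddcc"

S ∈ T[0,3] ⇒ YES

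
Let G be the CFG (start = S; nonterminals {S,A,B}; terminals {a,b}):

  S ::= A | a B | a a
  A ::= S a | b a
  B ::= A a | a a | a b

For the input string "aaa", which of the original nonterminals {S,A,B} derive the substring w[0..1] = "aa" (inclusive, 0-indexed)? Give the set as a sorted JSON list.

CNF form of G:
  S -> S T0 | T0 B | T0 T0 | T1 T0
  A -> S T0 | T1 T0
  B -> A T0 | T0 T0 | T0 T1
  T0 -> a
  T1 -> b

CYK fill — only the sub-triangle for w[0..1]:
  T[0,0] 'a' = {T0}  orig:{}
  T[1,1] 'a' = {T0}  orig:{}
  T[0,1] 'aa' = {B,S}

Original NTs in T[0,1] deriving "aa": ["B", "S"]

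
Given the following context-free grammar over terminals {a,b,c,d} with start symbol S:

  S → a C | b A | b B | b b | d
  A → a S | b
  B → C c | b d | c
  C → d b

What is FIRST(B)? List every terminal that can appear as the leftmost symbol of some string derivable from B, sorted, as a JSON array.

FIRST sets, iterate to fixpoint:
pass 1:
  A via A→a S: +{a}
  A via A→b: +{b}
  B via B→b d: +{b}
  B via B→c: +{c}
  C via C→d b: +{d}
  S via S→a C: +{a}
  S via S→b A: +{b}
  S via S→d: +{d}
  FIRST(S)={a,b,d}  FIRST(A)={a,b}  FIRST(B)={b,c}  FIRST(C)={d}
pass 2:
  B via B→C c: +{d}
  FIRST(S)={a,b,d}  FIRST(A)={a,b}  FIRST(B)={b,c,d}  FIRST(C)={d}
pass 3: (stable)
  FIRST(S)={a,b,d}  FIRST(A)={a,b}  FIRST(B)={b,c,d}  FIRST(C)={d}

FIRST(B) = ["b", "c", "d"]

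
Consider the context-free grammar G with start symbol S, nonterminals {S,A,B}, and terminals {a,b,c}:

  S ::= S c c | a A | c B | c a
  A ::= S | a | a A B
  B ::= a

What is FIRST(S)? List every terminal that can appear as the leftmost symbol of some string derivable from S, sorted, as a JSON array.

Compute FIRST by fixpoint:
iter 1:
  A via A→a: +{a}
  B via B→a: +{a}
  S via S→a A: +{a}
  S via S→c B: +{c}
  FIRST(S)={a,c}  FIRST(A)={a}  FIRST(B)={a}
iter 2:
  A via A→S: +{c}
  FIRST(S)={a,c}  FIRST(A)={a,c}  FIRST(B)={a}
iter 3: — fixpoint
  FIRST(S)={a,c}  FIRST(A)={a,c}  FIRST(B)={a}

FIRST(S) = ["a", "c"]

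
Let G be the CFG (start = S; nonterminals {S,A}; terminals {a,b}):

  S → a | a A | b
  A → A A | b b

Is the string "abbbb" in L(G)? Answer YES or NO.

Convert to CNF:
  S -> T1 A | a | b
  A -> A A | T0 T0
  T0 -> b
  T1 -> a

Fill CYK table bottom-up:
  [0..0]={S,T1}  "a"  orig:{S}
  [1..1]={S,T0}  "b"  orig:{S}
  [2..2]={S,T0}  "b"  orig:{S}
  [3..3]={S,T0}  "b"  orig:{S}
  [4..4]={S,T0}  "b"  orig:{S}
  [0..1]=∅  "ab"
  [1..2]={A}  "bb"
  [2..3]={A}  "bb"
  [3..4]={A}  "bb"
  [0..2]={S}  "abb"
  [1..3]=∅  "bbb"
  [2..4]=∅  "bbb"
  [0..3]=∅  "abbb"
  [1..4]={A}  "bbbb"
  [0..4]={S}  "abbbb"

S ∈ T[0,4] ⇒ YES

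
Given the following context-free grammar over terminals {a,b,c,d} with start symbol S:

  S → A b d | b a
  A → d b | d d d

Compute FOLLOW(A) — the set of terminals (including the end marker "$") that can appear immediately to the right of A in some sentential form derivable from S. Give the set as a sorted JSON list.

FIRST iteration:
[1]
  A via A→d b: +{d}
  S via S→A b d: +{d}
  S via S→b a: +{b}
  S: {b,d}  A: {d}
[2] done
  S: {b,d}  A: {d}

FOLLOW iteration:
initialize: $ ∈ FOLLOW(S)
[1]
  S→A b d: FOLLOW(A) ⊇ FIRST(b) = {b}; new: +{b}
  S: {$}  A: {b}
[2] (stable)
  S: {$}  A: {b}

FOLLOW(A) = ["b"]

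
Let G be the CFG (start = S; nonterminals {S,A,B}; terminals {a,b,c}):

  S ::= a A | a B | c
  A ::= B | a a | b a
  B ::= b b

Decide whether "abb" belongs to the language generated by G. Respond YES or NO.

CNF form of G:
  S -> T0 A | T0 B | c
  A -> T0 T0 | T1 T0 | T1 T1
  B -> T1 T1
  T0 -> a
  T1 -> b

CYK fill:
  [0..0]={T0}  "a"  orig:{}
  [1..1]={T1}  "b"  orig:{}
  [2..2]={T1}  "b"  orig:{}
  [0..1]=∅  "ab"
  [1..2]={A,B}  "bb"
  [0..2]={S}  "abb"

S ∈ T[0,2] ⇒ YES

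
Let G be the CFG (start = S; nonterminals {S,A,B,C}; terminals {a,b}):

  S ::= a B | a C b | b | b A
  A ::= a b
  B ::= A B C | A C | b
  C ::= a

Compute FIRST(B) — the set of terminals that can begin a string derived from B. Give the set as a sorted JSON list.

Compute FIRST by fixpoint:
round 1:
  A via A→a b: +{a}
  B via B→A B C: +{a}
  B via B→b: +{b}
  C via C→a: +{a}
  S via S→a B: +{a}
  S via S→b: +{b}
  FIRST(S)={a,b}  FIRST(A)={a}  FIRST(B)={a,b}  FIRST(C)={a}
round 2: (no change)
  FIRST(S)={a,b}  FIRST(A)={a}  FIRST(B)={a,b}  FIRST(C)={a}

FIRST(B) = ["a", "b"]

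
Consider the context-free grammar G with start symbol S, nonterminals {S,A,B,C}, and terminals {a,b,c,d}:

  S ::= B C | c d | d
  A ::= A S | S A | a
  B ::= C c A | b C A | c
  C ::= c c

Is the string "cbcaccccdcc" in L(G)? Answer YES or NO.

Convert to CNF:
  S -> B C | T0 T2 | d
  A -> A S | S A | a
  B -> C X3 | T1 X4 | c
  C -> T0 T0
  T0 -> c
  T1 -> b
  T2 -> d
  X3 -> T0 A
  X4 -> C A

Fill CYK table bottom-up:
  T[0,0] 'c' = {B,T0}  orig:{B}
  T[1,1] 'b' = {T1}  orig:{}
  T[2,2] 'c' = {B,T0}  orig:{B}
  T[3,3] 'a' = {A}
  T[4,4] 'c' = {B,T0}  orig:{B}
  T[5,5] 'c' = {B,T0}  orig:{B}
  T[6,6] 'c' = {B,T0}  orig:{B}
  T[7,7] 'c' = {B,T0}  orig:{B}
  T[8,8] 'd' = {S,T2}  orig:{S}
  T[9,9] 'c' = {B,T0}  orig:{B}
  T[10,10] 'c' = {B,T0}  orig:{B}
  T[0,1] 'cb' = ∅
  T[1,2] 'bc' = ∅
  T[2,3] 'ca' = {X3}  orig:{}
  T[3,4] 'ac' = ∅
  T[4,5] 'cc' = {C}
  T[5,6] 'cc' = {C}
  T[6,7] 'cc' = {C}
  T[7,8] 'cd' = {S}
  T[8,9] 'dc' = ∅
  T[9,10] 'cc' = {C}
  T[0,2] 'cbc' = ∅
  T[1,3] 'bca' = ∅
  T[2,4] 'cac' = ∅
  T[3,5] 'acc' = ∅
  T[4,6] 'ccc' = {S}
  T[5,7] 'ccc' = {S}
  T[6,8] 'ccd' = ∅
  T[7,9] 'cdc' = ∅
  T[8,10] 'dcc' = ∅
  T[0,3] 'cbca' = ∅
  T[1,4] 'bcac' = ∅
  T[2,5] 'cacc' = ∅
  T[3,6] 'accc' = {A}
  T[4,7] 'cccc' = ∅
  T[5,8] 'cccd' = ∅
  T[6,9] 'ccdc' = ∅
  T[7,10] 'cdcc' = ∅
  T[0,4] 'cbcac' = ∅
  T[1,5] 'bcacc' = ∅
  T[2,6] 'caccc' = {X3}  orig:{}
  T[3,7] 'acccc' = ∅
  T[4,8] 'ccccd' = ∅
  T[5,9] 'cccdc' = ∅
  T[6,10] 'ccdcc' = ∅
  T[0,5] 'cbcacc' = ∅
  T[1,6] 'bcaccc' = ∅
  T[2,7] 'cacccc' = ∅
  T[3,8] 'accccd' = {A}
  T[4,9] 'ccccdc' = ∅
  T[5,10] 'cccdcc' = ∅
  T[0,6] 'cbcaccc' = ∅
  T[1,7] 'bcacccc' = ∅
  T[2,8] 'caccccd' = {X3}  orig:{}
  T[3,9] 'accccdc' = ∅
  T[4,10] 'ccccdcc' = ∅
  T[0,7] 'cbcacccc' = ∅
  T[1,8] 'bcaccccd' = ∅
  T[2,9] 'caccccdc' = ∅
  T[3,10] 'accccdcc' = ∅
  T[0,8] 'cbcaccccd' = ∅
  T[1,9] 'bcaccccdc' = ∅
  T[2,10] 'caccccdcc' = ∅
  T[0,9] 'cbcaccccdc' = ∅
  T[1,10] 'bcaccccdcc' = ∅
  T[0,10] 'cbcaccccdcc' = ∅

S ∉ T[0,10] ⇒ NO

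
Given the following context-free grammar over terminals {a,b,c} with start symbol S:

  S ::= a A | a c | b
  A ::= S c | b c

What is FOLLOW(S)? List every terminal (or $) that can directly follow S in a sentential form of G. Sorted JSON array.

FIRST sets, iterate to fixpoint:
iter 1:
  A via A→b c: +{b}
  S via S→a A: +{a}
  S via S→b: +{b}
  S: {a,b}  A: {b}
iter 2:
  A via A→S c: +{a}
  S: {a,b}  A: {a,b}
iter 3: done
  S: {a,b}  A: {a,b}

FOLLOW sets:
seed FOLLOW(S) with $
pass 1:
  A→S c: FOLLOW(S) ⊇ FIRST(c) = {c}; new: +{c}
  S→a A: FOLLOW(A) ⊇ FOLLOW(S) ⊇ {$,c}; new: +{$,c}
  FOLLOW(S)={$,c}  FOLLOW(A)={$,c}
pass 2: (stable)
  FOLLOW(S)={$,c}  FOLLOW(A)={$,c}

FOLLOW(S) = ["$", "c"]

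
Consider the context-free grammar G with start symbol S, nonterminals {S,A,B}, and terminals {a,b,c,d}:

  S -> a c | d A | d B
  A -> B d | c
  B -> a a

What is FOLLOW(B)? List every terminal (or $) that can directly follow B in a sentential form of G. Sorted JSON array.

FIRST iteration:
[1]
  A via A→c: +{c}
  B via B→a a: +{a}
  S via S→a c: +{a}
  S via S→d A: +{d}
  S: {a,d}  A: {c}  B: {a}
[2]
  A via A→B d: +{a}
  S: {a,d}  A: {a,c}  B: {a}
[3] done
  S: {a,d}  A: {a,c}  B: {a}

FOLLOW iteration:
FOLLOW(S) := {$}
iter 1:
  A→B d: FOLLOW(B) ⊇ FIRST(d) = {d}; new: +{d}
  S→d A: FOLLOW(A) ⊇ FOLLOW(S) ⊇ {$}; new: +{$}
  S→d B: FOLLOW(B) ⊇ FOLLOW(S) ⊇ {$}; new: +{$}
  FOLLOW[S]={$}  FOLLOW[A]={$}  FOLLOW[B]={$,d}
iter 2: done
  FOLLOW[S]={$}  FOLLOW[A]={$}  FOLLOW[B]={$,d}

FOLLOW(B) = ["$", "d"]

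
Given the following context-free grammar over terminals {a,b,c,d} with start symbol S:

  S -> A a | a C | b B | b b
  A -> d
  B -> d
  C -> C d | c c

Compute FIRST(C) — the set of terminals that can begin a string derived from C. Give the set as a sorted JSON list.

FIRST sets, iterate to fixpoint:
[1]
  A via A→d: +{d}
  B via B→d: +{d}
  C via C→c c: +{c}
  S via S→A a: +{d}
  S via S→a C: +{a}
  S via S→b B: +{b}
  FIRST[S]={a,b,d}  FIRST[A]={d}  FIRST[B]={d}  FIRST[C]={c}
[2] done
  FIRST[S]={a,b,d}  FIRST[A]={d}  FIRST[B]={d}  FIRST[C]={c}

FIRST(C) = ["c"]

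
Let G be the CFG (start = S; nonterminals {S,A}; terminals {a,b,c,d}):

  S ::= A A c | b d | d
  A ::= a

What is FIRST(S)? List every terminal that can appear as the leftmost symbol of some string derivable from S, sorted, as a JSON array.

FIRST sets, iterate to fixpoint:
round 1:
  A via A→a: +{a}
  S via S→A A c: +{a}
  S via S→b d: +{b}
  S via S→d: +{d}
  FIRST(S)={a,b,d}  FIRST(A)={a}
round 2: done
  FIRST(S)={a,b,d}  FIRST(A)={a}

FIRST(S) = ["a", "b", "d"]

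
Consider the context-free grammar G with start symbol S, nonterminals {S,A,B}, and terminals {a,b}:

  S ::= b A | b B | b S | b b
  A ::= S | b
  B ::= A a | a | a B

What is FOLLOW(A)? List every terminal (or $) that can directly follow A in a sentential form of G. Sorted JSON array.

FIRST iteration:
iter 1:
  A via A→b: +{b}
  B via B→A a: +{b}
  B via B→a: +{a}
  S via S→b A: +{b}
  FIRST[S]={b}  FIRST[A]={b}  FIRST[B]={a,b}
iter 2: (no change)
  FIRST[S]={b}  FIRST[A]={b}  FIRST[B]={a,b}

Compute FOLLOW by fixpoint:
FOLLOW(S) := {$}
round 1:
  B→A a: FOLLOW(A) ⊇ FIRST(a) = {a}; new: +{a}
  S→b A: FOLLOW(A) ⊇ FOLLOW(S) ⊇ {$}; new: +{$}
  S→b B: FOLLOW(B) ⊇ FOLLOW(S) ⊇ {$}; new: +{$}
  FOLLOW[S]={$}  FOLLOW[A]={$,a}  FOLLOW[B]={$}
round 2:
  A→S: FOLLOW(S) ⊇ FOLLOW(A) ⊇ {$,a}; new: +{a}
  S→b B: FOLLOW(B) ⊇ FOLLOW(S) ⊇ {$,a}; new: +{a}
  FOLLOW[S]={$,a}  FOLLOW[A]={$,a}  FOLLOW[B]={$,a}
round 3: done
  FOLLOW[S]={$,a}  FOLLOW[A]={$,a}  FOLLOW[B]={$,a}

FOLLOW(A) = ["$", "a"]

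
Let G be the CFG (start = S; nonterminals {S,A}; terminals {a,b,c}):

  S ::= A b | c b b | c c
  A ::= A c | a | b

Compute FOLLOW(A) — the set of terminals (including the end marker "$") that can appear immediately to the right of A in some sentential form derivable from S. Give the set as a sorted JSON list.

FIRST sets, iterate to fixpoint:
round 1:
  A via A→a: +{a}
  A via A→b: +{b}
  S via S→A b: +{a,b}
  S via S→c b b: +{c}
  FIRST[S]={a,b,c}  FIRST[A]={a,b}
round 2: (stable)
  FIRST[S]={a,b,c}  FIRST[A]={a,b}

Compute FOLLOW by fixpoint:
seed FOLLOW(S) with $
round 1:
  A→A c: FOLLOW(A) ⊇ FIRST(c) = {c}; new: +{c}
  S→A b: FOLLOW(A) ⊇ FIRST(b) = {b}; new: +{b}
  FOLLOW[S]={$}  FOLLOW[A]={b,c}
round 2: — fixpoint
  FOLLOW[S]={$}  FOLLOW[A]={b,c}

FOLLOW(A) = ["b", "c"]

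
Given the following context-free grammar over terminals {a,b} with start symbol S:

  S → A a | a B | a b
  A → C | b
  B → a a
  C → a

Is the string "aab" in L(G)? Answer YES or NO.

Convert to CNF:
  S -> A T0 | T0 B | T0 T1
  A -> a | b
  B -> T0 T0
  C -> a
  T0 -> a
  T1 -> b

Fill CYK table bottom-up:
  cell(0,0) a: {A,C,T0}  orig:{A,C}
  cell(1,1) a: {A,C,T0}  orig:{A,C}
  cell(2,2) b: {A,T1}  orig:{A}
  cell(0,1) aa: {B,S}
  cell(1,2) ab: {S}
  cell(0,2) aab: ∅

S ∉ T[0,2] ⇒ NO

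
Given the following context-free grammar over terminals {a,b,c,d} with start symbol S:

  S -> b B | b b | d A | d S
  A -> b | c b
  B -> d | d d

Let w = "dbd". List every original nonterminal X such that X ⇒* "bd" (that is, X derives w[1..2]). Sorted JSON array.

Convert to CNF:
  S -> T1 B | T1 T1 | T2 A | T2 S
  A -> T0 T1 | b
  B -> T2 T2 | d
  T0 -> c
  T1 -> b
  T2 -> d

Fill CYK table bottom-up (cells [i..j] with 1 ≤ i ≤ j ≤ 2 only):
  T[1,1] 'b' = {A,T1}  orig:{A}
  T[2,2] 'd' = {B,T2}  orig:{B}
  T[1,2] 'bd' = {S}

Original NTs in T[1,2] deriving "bd": ["S"]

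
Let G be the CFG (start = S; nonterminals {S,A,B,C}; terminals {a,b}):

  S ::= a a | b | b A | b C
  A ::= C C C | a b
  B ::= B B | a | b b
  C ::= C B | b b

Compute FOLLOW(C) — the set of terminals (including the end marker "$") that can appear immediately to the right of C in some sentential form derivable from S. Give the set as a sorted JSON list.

FIRST sets, iterate to fixpoint:
round 1:
  A via A→a b: +{a}
  B via B→a: +{a}
  B via B→b b: +{b}
  C via C→b b: +{b}
  S via S→a a: +{a}
  S via S→b: +{b}
  S: {a,b}  A: {a}  B: {a,b}  C: {b}
round 2:
  A via A→C C C: +{b}
  S: {a,b}  A: {a,b}  B: {a,b}  C: {b}
round 3: — fixpoint
  S: {a,b}  A: {a,b}  B: {a,b}  C: {b}

FOLLOW iteration:
initialize: $ ∈ FOLLOW(S)
pass 1:
  A→C C C: FOLLOW(C) ⊇ FIRST(C) = {b}; new: +{b}
  B→B B: FOLLOW(B) ⊇ FIRST(B) = {a,b}; new: +{a,b}
  C→C B: FOLLOW(C) ⊇ FIRST(B) = {a,b}; new: +{a}
  S→b A: FOLLOW(A) ⊇ FOLLOW(S) ⊇ {$}; new: +{$}
  S→b C: FOLLOW(C) ⊇ FOLLOW(S) ⊇ {$}; new: +{$}
  FOLLOW(S)={$}  FOLLOW(A)={$}  FOLLOW(B)={a,b}  FOLLOW(C)={$,a,b}
pass 2:
  C→C B: FOLLOW(B) ⊇ FOLLOW(C) ⊇ {$,a,b}; new: +{$}
  FOLLOW(S)={$}  FOLLOW(A)={$}  FOLLOW(B)={$,a,b}  FOLLOW(C)={$,a,b}
pass 3: done
  FOLLOW(S)={$}  FOLLOW(A)={$}  FOLLOW(B)={$,a,b}  FOLLOW(C)={$,a,b}

FOLLOW(C) = ["$", "a", "b"]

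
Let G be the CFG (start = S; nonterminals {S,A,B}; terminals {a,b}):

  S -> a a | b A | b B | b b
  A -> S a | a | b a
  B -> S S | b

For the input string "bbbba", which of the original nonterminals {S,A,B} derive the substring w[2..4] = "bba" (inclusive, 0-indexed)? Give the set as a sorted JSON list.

Convert to CNF:
  S -> T0 T0 | T1 A | T1 B | T1 T1
  A -> S T0 | T1 T0 | a
  B -> S S | b
  T0 -> a
  T1 -> b

CYK fill, restricted to cells inside w[2..4]:
  T[2,2] 'b' = {B,T1}  orig:{B}
  T[3,3] 'b' = {B,T1}  orig:{B}
  T[4,4] 'a' = {A,T0}  orig:{A}
  T[2,3] 'bb' = {S}
  T[3,4] 'ba' = {A,S}
  T[2,4] 'bba' = {A,S}

Original NTs in T[2,4] deriving "bba": ["A", "S"]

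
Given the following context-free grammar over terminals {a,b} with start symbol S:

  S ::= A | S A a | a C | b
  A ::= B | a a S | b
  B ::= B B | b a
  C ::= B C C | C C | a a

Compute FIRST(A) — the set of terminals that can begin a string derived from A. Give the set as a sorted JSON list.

FIRST iteration:
iter 1:
  A via A→a a S: +{a}
  A via A→b: +{b}
  B via B→b a: +{b}
  C via C→B C C: +{b}
  C via C→a a: +{a}
  S via S→A: +{a,b}
  FIRST[S]={a,b}  FIRST[A]={a,b}  FIRST[B]={b}  FIRST[C]={a,b}
iter 2: (no change)
  FIRST[S]={a,b}  FIRST[A]={a,b}  FIRST[B]={b}  FIRST[C]={a,b}

FIRST(A) = ["a", "b"]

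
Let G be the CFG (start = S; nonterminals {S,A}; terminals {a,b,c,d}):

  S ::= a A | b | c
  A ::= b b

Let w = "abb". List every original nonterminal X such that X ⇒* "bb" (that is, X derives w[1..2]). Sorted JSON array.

CNF form of G:
  S -> T1 A | b | c
  A -> T0 T0
  T0 -> b
  T1 -> a

CYK table (by increasing span), restricted to cells inside w[1..2]:
  [1..1]={S,T0}  "b"  orig:{S}
  [2..2]={S,T0}  "b"  orig:{S}
  [1..2]={A}  "bb"

Original NTs in T[1,2] deriving "bb": ["A"]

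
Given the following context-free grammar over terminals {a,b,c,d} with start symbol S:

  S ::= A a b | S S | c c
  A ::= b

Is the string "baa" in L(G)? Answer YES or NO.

Convert to CNF:
  S -> A X3 | S S | T2 T2
  A -> b
  T0 -> a
  T1 -> b
  T2 -> c
  X3 -> T0 T1

CYK fill:
  cell(0,0) b: {A,T1}  orig:{A}
  cell(1,1) a: {T0}  orig:{}
  cell(2,2) a: {T0}  orig:{}
  cell(0,1) ba: ∅
  cell(1,2) aa: ∅
  cell(0,2) baa: ∅

S ∉ T[0,2] ⇒ NO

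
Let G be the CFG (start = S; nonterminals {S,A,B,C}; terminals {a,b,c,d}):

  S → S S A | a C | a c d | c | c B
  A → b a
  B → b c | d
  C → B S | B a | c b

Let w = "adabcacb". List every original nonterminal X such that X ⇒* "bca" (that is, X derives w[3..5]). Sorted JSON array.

Convert to CNF:
  S -> S X4 | T1 C | T1 X5 | T2 B | c
  A -> T0 T1
  B -> T0 T2 | d
  C -> B S | B T1 | T2 T0
  T0 -> b
  T1 -> a
  T2 -> c
  T3 -> d
  X4 -> S A
  X5 -> T2 T3

CYK table (by increasing span) (cells [i..j] with 3 ≤ i ≤ j ≤ 5 only):
  [3..3]={T0}  "b"  orig:{}
  [4..4]={S,T2}  "c"  orig:{S}
  [5..5]={T1}  "a"  orig:{}
  [3..4]={B}  "bc"
  [4..5]=∅  "ca"
  [3..5]={C}  "bca"

Original NTs in T[3,5] deriving "bca": ["C"]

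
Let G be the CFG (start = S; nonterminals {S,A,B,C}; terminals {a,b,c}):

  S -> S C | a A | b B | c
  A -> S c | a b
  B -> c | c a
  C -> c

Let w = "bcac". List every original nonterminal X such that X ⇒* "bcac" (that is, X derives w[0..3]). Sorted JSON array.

CNF form of G:
  S -> S C | T1 A | T2 B | c
  A -> S T0 | T1 T2
  B -> T0 T1 | c
  C -> c
  T0 -> c
  T1 -> a
  T2 -> b

CYK fill (cells [i..j] with 0 ≤ i ≤ j ≤ 3 only):
  [0..0]={T2}  "b"  orig:{}
  [1..1]={B,C,S,T0}  "c"  orig:{B,C,S}
  [2..2]={T1}  "a"  orig:{}
  [3..3]={B,C,S,T0}  "c"  orig:{B,C,S}
  [0..1]={S}  "bc"
  [1..2]={B}  "ca"
  [2..3]=∅  "ac"
  [0..2]={S}  "bca"
  [1..3]=∅  "cac"
  [0..3]={A,S}  "bcac"

Original NTs in T[0,3] deriving "bcac": ["A", "S"]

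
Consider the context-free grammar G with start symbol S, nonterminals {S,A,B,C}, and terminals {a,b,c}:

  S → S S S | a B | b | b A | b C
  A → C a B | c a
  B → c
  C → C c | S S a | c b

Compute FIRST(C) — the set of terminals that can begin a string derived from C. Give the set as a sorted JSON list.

FIRST iteration:
iter 1:
  A via A→c a: +{c}
  B via B→c: +{c}
  C via C→c b: +{c}
  S via S→a B: +{a}
  S via S→b: +{b}
  S: {a,b}  A: {c}  B: {c}  C: {c}
iter 2:
  C via C→S S a: +{a,b}
  S: {a,b}  A: {c}  B: {c}  C: {a,b,c}
iter 3:
  A via A→C a B: +{a,b}
  S: {a,b}  A: {a,b,c}  B: {c}  C: {a,b,c}
iter 4: (stable)
  S: {a,b}  A: {a,b,c}  B: {c}  C: {a,b,c}

FIRST(C) = ["a", "b", "c"]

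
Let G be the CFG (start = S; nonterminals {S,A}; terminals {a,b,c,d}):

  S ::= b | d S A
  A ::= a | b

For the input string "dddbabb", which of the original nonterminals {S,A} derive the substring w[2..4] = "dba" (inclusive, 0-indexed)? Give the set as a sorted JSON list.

Convert to CNF:
  S -> T0 X1 | b
  A -> a | b
  T0 -> d
  X1 -> S A

Fill CYK table bottom-up, restricted to cells inside w[2..4]:
  T[2,2] 'd' = {T0}  orig:{}
  T[3,3] 'b' = {A,S}
  T[4,4] 'a' = {A}
  T[2,3] 'db' = ∅
  T[3,4] 'ba' = {X1}  orig:{}
  T[2,4] 'dba' = {S}

Original NTs in T[2,4] deriving "dba": ["S"]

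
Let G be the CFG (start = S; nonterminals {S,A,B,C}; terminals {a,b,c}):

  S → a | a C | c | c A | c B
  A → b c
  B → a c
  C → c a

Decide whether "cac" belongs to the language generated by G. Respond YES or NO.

Convert to CNF:
  S -> T1 A | T1 B | T2 C | a | c
  A -> T0 T1
  B -> T2 T1
  C -> T1 T2
  T0 -> b
  T1 -> c
  T2 -> a

CYK fill:
  T[0,0] 'c' = {S,T1}  orig:{S}
  T[1,1] 'a' = {S,T2}  orig:{S}
  T[2,2] 'c' = {S,T1}  orig:{S}
  T[0,1] 'ca' = {C}
  T[1,2] 'ac' = {B}
  T[0,2] 'cac' = {S}

S ∈ T[0,2] ⇒ YES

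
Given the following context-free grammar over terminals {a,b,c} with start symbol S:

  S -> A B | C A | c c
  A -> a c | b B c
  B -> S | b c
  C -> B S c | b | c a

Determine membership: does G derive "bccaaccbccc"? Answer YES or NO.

CNF form of G:
  S -> A B | C A | T1 T1
  A -> T0 T1 | T2 X3
  B -> A B | C A | T1 T1 | T2 T1
  C -> B X4 | T1 T0 | b
  T0 -> a
  T1 -> c
  T2 -> b
  X3 -> B T1
  X4 -> S T1

Fill CYK table bottom-up:
  [0..0]={C,T2}  "b"  orig:{C}
  [1..1]={T1}  "c"  orig:{}
  [2..2]={T1}  "c"  orig:{}
  [3..3]={T0}  "a"  orig:{}
  [4..4]={T0}  "a"  orig:{}
  [5..5]={T1}  "c"  orig:{}
  [6..6]={T1}  "c"  orig:{}
  [7..7]={C,T2}  "b"  orig:{C}
  [8..8]={T1}  "c"  orig:{}
  [9..9]={T1}  "c"  orig:{}
  [10..10]={T1}  "c"  orig:{}
  [0..1]={B}  "bc"
  [1..2]={B,S}  "cc"
  [2..3]={C}  "ca"
  [3..4]=∅  "aa"
  [4..5]={A}  "ac"
  [5..6]={B,S}  "cc"
  [6..7]=∅  "cb"
  [7..8]={B}  "bc"
  [8..9]={B,S}  "cc"
  [9..10]={B,S}  "cc"
  [0..2]={X3}  "bcc"  orig:{}
  [1..3]=∅  "cca"
  [2..4]=∅  "caa"
  [3..5]=∅  "aac"
  [4..6]=∅  "acc"
  [5..7]=∅  "ccb"
  [6..8]=∅  "cbc"
  [7..9]={X3}  "bcc"  orig:{}
  [8..10]={X3,X4}  "ccc"  orig:{}
  [0..3]=∅  "bcca"
  [1..4]=∅  "ccaa"
  [2..5]={B,S}  "caac"
  [3..6]=∅  "aacc"
  [4..7]=∅  "accb"
  [5..8]=∅  "ccbc"
  [6..9]=∅  "cbcc"
  [7..10]={A}  "bccc"
  [0..4]=∅  "bccaa"
  [1..5]=∅  "ccaac"
  [2..6]={X3,X4}  "caacc"  orig:{}
  [3..7]=∅  "aaccb"
  [4..8]=∅  "accbc"
  [5..9]=∅  "ccbcc"
  [6..10]=∅  "cbccc"
  [0..5]=∅  "bccaac"
  [1..6]=∅  "ccaacc"
  [2..7]=∅  "caaccb"
  [3..8]=∅  "aaccbc"
  [4..9]=∅  "accbcc"
  [5..10]=∅  "ccbccc"
  [0..6]={C}  "bccaacc"
  [1..7]=∅  "ccaaccb"
  [2..8]=∅  "caaccbc"
  [3..9]=∅  "aaccbcc"
  [4..10]=∅  "accbccc"
  [0..7]=∅  "bccaaccb"
  [1..8]=∅  "ccaaccbc"
  [2..9]=∅  "caaccbcc"
  [3..10]=∅  "aaccbccc"
  [0..8]=∅  "bccaaccbc"
  [1..9]=∅  "ccaaccbcc"
  [2..10]=∅  "caaccbccc"
  [0..9]=∅  "bccaaccbcc"
  [1..10]=∅  "ccaaccbccc"
  [0..10]={B,S}  "bccaaccbccc"

S ∈ T[0,10] ⇒ YES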